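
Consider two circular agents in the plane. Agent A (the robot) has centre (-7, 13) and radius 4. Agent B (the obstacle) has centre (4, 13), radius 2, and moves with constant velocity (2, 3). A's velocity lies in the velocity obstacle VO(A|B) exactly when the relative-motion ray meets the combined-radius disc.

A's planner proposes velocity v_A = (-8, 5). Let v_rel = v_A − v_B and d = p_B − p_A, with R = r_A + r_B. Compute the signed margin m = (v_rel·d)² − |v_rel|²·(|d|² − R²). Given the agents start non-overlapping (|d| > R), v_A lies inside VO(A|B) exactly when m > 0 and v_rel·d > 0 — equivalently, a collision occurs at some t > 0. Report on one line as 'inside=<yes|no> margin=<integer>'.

d = (11, 0),  |d|² = 121;  R = 4+2 = 6,  c = 121−6² = 85
v_rel = (-10, 2),  |v_rel|² = 104;  v_rel·d = (-10)·(11) + (2)·(0) = -110
104·t² + 220·t + 85 = 0  ⇒  m = (-110)² − 104·85 = 3260
m = 3260 > 0,  v_rel·d = -110 < 0  ⇒  outside

inside=no margin=3260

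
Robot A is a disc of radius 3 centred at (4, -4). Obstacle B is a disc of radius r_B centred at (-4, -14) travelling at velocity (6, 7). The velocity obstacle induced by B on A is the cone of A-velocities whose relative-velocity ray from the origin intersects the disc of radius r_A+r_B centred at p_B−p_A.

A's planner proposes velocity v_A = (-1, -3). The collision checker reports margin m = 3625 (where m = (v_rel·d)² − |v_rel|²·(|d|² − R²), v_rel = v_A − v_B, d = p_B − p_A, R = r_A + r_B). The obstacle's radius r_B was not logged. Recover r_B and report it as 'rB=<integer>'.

m = 3625
d = (-8, -10);  v_rel = (-7, -10),  |v_rel|² = 149
v_rel×d = (-7)·(-10) − (-10)·(-8) = -10
since m = R²·149 − (-10)²:  R² = (100 + 3625) / 149 = 25
R = √25 = 5  ⇒  r_B = 5 − 3 = 2

rB=2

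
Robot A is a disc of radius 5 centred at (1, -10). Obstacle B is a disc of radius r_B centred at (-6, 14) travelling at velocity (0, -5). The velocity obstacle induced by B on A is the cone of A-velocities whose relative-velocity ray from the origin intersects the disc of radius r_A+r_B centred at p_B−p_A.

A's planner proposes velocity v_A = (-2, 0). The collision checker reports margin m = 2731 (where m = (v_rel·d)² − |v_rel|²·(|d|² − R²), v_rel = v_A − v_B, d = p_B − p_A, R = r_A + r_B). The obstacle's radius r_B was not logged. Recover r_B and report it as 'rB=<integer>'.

m = 2731
d = (-7, 24);  v_rel = (-2, 5),  |v_rel|² = 29
v_rel×d = (-2)·(24) − (5)·(-7) = -13
since m = R²·29 − (-13)²:  R² = (169 + 2731) / 29 = 100
R = √100 = 10  ⇒  r_B = 10 − 5 = 5

rB=5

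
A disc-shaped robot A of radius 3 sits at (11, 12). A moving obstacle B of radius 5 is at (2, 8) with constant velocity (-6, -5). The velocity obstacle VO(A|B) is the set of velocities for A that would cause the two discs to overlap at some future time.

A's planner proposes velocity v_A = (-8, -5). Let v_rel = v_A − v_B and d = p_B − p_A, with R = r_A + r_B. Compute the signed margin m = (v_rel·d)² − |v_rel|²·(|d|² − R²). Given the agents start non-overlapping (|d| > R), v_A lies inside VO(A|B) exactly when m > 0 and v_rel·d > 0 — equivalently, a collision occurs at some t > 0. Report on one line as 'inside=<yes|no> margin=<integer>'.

d = (-9, -4),  |d|² = 97;  R = 3+5 = 8,  c = 97−8² = 33
v_rel = (-2, 0),  |v_rel|² = 4;  v_rel·d = (-2)·(-9) + (0)·(-4) = 18
4·t² − 36·t + 33 = 0  ⇒  m = 18² − 4·33 = 192
m = 192 > 0,  v_rel·d = 18 > 0  ⇒  inside

inside=yes margin=192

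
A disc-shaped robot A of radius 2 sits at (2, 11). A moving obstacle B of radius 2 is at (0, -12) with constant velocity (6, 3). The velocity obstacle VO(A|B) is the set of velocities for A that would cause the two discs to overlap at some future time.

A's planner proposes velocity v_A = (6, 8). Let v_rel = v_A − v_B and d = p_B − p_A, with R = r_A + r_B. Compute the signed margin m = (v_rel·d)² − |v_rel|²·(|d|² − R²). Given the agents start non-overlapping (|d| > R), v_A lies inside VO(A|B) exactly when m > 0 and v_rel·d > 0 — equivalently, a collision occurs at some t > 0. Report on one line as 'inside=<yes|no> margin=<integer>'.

d = (-2, -23),  |d|² = 533;  R = 2+2 = 4,  c = 533−4² = 517
v_rel = (0, 5),  |v_rel|² = 25;  v_rel·d = (0)·(-2) + (5)·(-23) = -115
25·t² + 230·t + 517 = 0  ⇒  m = (-115)² − 25·517 = 300
m = 300 > 0,  v_rel·d = -115 < 0  ⇒  outside

inside=no margin=300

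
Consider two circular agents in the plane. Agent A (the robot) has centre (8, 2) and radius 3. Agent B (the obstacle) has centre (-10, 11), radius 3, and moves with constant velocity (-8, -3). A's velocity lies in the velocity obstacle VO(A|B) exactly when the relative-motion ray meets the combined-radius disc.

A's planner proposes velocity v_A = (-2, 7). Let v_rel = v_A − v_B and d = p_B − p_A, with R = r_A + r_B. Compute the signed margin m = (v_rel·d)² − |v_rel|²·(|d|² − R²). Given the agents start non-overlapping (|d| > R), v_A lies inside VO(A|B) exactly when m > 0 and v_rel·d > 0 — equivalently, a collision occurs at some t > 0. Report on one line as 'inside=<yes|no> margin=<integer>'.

d = (-18, 9),  |d|² = 405;  R = 3+3 = 6,  c = 405−6² = 369
v_rel = (6, 10),  |v_rel|² = 136;  v_rel·d = (6)·(-18) + (10)·(9) = -18
136·t² + 36·t + 369 = 0  ⇒  m = (-18)² − 136·369 = -49860
m = -49860 < 0,  v_rel·d = -18 < 0  ⇒  outside

inside=no margin=-49860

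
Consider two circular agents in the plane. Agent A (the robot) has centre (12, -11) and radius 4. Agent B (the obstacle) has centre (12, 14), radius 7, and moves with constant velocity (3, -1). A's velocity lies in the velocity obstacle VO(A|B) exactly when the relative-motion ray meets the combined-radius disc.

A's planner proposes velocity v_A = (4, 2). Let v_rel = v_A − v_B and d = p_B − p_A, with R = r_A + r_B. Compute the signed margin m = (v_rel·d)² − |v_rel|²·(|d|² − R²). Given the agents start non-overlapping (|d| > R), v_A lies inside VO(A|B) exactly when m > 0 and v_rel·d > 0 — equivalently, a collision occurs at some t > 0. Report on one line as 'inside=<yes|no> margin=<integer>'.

d = (0, 25),  |d|² = 625;  R = 4+7 = 11,  c = 625−11² = 504
v_rel = (1, 3),  |v_rel|² = 10;  v_rel·d = (1)·(0) + (3)·(25) = 75
10·t² − 150·t + 504 = 0  ⇒  m = 75² − 10·504 = 585
m = 585 > 0,  v_rel·d = 75 > 0  ⇒  inside

inside=yes margin=585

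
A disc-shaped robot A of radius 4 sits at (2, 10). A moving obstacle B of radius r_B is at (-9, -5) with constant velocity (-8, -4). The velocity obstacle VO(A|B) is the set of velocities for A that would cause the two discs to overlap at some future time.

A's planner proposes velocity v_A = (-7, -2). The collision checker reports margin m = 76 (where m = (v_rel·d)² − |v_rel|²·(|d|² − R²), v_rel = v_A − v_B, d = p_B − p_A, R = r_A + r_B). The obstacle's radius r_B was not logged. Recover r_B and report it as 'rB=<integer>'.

m = 76
d = (-11, -15);  v_rel = (1, 2),  |v_rel|² = 5
v_rel×d = (1)·(-15) − (2)·(-11) = 7
since m = R²·5 − 7²:  R² = (49 + 76) / 5 = 25
R = √25 = 5  ⇒  r_B = 5 − 4 = 1

rB=1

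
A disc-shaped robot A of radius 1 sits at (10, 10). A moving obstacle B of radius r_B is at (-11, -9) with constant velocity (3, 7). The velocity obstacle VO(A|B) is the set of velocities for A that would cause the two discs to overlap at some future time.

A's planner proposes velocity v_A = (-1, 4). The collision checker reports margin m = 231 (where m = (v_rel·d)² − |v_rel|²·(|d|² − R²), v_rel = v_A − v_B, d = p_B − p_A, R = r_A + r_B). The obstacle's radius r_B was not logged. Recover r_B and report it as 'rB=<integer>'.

m = 231
d = (-21, -19);  v_rel = (-4, -3),  |v_rel|² = 25
v_rel×d = (-4)·(-19) − (-3)·(-21) = 13
since m = R²·25 − 13²:  R² = (169 + 231) / 25 = 16
R = √16 = 4  ⇒  r_B = 4 − 1 = 3

rB=3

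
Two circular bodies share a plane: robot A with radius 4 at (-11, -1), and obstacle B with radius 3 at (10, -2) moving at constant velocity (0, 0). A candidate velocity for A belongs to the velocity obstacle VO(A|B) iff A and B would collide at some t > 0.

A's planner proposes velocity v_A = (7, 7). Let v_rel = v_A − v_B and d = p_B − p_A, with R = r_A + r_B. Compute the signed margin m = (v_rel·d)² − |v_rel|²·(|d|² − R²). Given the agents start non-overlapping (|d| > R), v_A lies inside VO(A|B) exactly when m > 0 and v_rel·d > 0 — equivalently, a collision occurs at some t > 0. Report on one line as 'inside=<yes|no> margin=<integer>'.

d = (21, -1),  |d|² = 442;  R = 4+3 = 7,  c = 442−7² = 393
v_rel = (7, 7),  |v_rel|² = 98;  v_rel·d = (7)·(21) + (7)·(-1) = 140
98·t² − 280·t + 393 = 0  ⇒  m = 140² − 98·393 = -18914
m = -18914 < 0,  v_rel·d = 140 > 0  ⇒  outside

inside=no margin=-18914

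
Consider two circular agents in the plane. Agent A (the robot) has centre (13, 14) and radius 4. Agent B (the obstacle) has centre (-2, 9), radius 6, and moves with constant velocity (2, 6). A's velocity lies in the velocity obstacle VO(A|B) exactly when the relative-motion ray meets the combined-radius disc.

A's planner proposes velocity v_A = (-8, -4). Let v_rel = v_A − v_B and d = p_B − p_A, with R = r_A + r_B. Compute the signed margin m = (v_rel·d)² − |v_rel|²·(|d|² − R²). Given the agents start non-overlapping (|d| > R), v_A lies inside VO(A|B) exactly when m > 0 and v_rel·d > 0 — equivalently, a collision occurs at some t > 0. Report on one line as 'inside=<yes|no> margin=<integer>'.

d = (-15, -5),  |d|² = 250;  R = 4+6 = 10,  c = 250−10² = 150
v_rel = (-10, -10),  |v_rel|² = 200;  v_rel·d = (-10)·(-15) + (-10)·(-5) = 200
200·t² − 400·t + 150 = 0  ⇒  m = 200² − 200·150 = 10000
m = 10000 > 0,  v_rel·d = 200 > 0  ⇒  inside

inside=yes margin=10000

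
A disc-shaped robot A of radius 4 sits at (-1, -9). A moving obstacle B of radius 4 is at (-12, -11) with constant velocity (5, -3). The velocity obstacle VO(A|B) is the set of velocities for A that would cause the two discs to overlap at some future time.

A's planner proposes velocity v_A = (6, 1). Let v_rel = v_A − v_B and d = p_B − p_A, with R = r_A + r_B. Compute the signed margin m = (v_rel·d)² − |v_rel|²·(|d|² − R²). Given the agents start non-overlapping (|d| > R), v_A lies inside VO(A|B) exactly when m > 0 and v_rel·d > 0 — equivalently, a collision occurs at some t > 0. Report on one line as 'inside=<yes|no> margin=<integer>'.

d = (-11, -2),  |d|² = 125;  R = 4+4 = 8,  c = 125−8² = 61
v_rel = (1, 4),  |v_rel|² = 17;  v_rel·d = (1)·(-11) + (4)·(-2) = -19
17·t² + 38·t + 61 = 0  ⇒  m = (-19)² − 17·61 = -676
m = -676 < 0,  v_rel·d = -19 < 0  ⇒  outside

inside=no margin=-676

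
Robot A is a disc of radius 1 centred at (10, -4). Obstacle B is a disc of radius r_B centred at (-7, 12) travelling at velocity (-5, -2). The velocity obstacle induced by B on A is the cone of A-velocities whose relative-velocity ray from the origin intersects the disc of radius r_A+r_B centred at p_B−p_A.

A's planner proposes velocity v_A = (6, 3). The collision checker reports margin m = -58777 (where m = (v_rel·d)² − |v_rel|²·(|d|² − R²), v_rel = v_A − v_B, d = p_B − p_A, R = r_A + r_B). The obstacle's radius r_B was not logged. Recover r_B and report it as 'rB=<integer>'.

m = -58777
d = (-17, 16);  v_rel = (11, 5),  |v_rel|² = 146
v_rel×d = (11)·(16) − (5)·(-17) = 261
since m = R²·146 − 261²:  R² = (68121 + -58777) / 146 = 64
R = √64 = 8  ⇒  r_B = 8 − 1 = 7

rB=7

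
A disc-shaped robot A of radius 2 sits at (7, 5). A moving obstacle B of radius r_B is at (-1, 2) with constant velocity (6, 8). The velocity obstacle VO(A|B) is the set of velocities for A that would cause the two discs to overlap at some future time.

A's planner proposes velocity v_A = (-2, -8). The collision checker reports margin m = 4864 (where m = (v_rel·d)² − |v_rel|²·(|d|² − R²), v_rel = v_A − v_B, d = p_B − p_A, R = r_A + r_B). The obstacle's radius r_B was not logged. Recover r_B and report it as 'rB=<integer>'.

m = 4864
d = (-8, -3);  v_rel = (-8, -16),  |v_rel|² = 320
v_rel×d = (-8)·(-3) − (-16)·(-8) = -104
since m = R²·320 − (-104)²:  R² = (10816 + 4864) / 320 = 49
R = √49 = 7  ⇒  r_B = 7 − 2 = 5

rB=5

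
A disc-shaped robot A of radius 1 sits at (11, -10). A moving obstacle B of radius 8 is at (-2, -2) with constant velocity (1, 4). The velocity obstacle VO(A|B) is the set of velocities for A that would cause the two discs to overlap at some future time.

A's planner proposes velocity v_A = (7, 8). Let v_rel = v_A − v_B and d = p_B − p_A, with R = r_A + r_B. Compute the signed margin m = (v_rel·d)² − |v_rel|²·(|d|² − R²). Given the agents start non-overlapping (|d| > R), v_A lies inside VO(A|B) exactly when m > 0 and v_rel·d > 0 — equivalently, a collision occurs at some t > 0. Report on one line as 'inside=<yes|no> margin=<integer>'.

d = (-13, 8),  |d|² = 233;  R = 1+8 = 9,  c = 233−9² = 152
v_rel = (6, 4),  |v_rel|² = 52;  v_rel·d = (6)·(-13) + (4)·(8) = -46
52·t² + 92·t + 152 = 0  ⇒  m = (-46)² − 52·152 = -5788
m = -5788 < 0,  v_rel·d = -46 < 0  ⇒  outside

inside=no margin=-5788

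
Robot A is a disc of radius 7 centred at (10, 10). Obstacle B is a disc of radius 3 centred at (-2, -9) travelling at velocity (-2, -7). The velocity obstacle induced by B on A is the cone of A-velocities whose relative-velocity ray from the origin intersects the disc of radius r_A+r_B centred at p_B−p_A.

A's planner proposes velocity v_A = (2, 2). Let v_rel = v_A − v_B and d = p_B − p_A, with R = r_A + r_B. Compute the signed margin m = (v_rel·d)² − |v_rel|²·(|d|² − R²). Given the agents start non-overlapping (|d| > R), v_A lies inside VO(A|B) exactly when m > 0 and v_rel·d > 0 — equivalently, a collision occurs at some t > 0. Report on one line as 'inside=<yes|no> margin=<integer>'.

d = (-12, -19),  |d|² = 505;  R = 7+3 = 10,  c = 505−10² = 405
v_rel = (4, 9),  |v_rel|² = 97;  v_rel·d = (4)·(-12) + (9)·(-19) = -219
97·t² + 438·t + 405 = 0  ⇒  m = (-219)² − 97·405 = 8676
m = 8676 > 0,  v_rel·d = -219 < 0  ⇒  outside

inside=no margin=8676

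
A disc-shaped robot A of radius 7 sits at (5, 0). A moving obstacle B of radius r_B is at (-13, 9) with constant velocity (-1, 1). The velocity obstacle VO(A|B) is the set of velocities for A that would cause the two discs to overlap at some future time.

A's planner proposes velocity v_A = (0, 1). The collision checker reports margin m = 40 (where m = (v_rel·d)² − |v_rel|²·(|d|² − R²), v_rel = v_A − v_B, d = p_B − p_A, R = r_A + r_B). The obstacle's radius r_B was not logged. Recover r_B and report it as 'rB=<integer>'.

m = 40
d = (-18, 9);  v_rel = (1, 0),  |v_rel|² = 1
v_rel×d = (1)·(9) − (0)·(-18) = 9
since m = R²·1 − 9²:  R² = (81 + 40) / 1 = 121
R = √121 = 11  ⇒  r_B = 11 − 7 = 4

rB=4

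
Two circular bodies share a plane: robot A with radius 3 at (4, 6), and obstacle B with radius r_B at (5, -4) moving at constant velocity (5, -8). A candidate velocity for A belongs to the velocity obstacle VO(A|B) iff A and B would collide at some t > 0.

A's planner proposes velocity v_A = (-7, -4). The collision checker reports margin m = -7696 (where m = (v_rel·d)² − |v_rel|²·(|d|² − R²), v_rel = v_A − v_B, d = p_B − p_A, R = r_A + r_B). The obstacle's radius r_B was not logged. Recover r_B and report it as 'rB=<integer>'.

m = -7696
d = (1, -10);  v_rel = (-12, 4),  |v_rel|² = 160
v_rel×d = (-12)·(-10) − (4)·(1) = 116
since m = R²·160 − 116²:  R² = (13456 + -7696) / 160 = 36
R = √36 = 6  ⇒  r_B = 6 − 3 = 3

rB=3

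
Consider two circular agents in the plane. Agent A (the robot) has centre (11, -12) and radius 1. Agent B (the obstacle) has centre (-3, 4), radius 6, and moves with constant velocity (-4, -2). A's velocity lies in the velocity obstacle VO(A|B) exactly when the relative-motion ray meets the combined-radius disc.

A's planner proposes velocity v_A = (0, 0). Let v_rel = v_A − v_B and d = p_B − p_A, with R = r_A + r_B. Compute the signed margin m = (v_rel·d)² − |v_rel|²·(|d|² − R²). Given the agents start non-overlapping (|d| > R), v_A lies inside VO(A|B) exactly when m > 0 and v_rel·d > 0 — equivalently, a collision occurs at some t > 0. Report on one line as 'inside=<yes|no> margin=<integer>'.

d = (-14, 16),  |d|² = 452;  R = 1+6 = 7,  c = 452−7² = 403
v_rel = (4, 2),  |v_rel|² = 20;  v_rel·d = (4)·(-14) + (2)·(16) = -24
20·t² + 48·t + 403 = 0  ⇒  m = (-24)² − 20·403 = -7484
m = -7484 < 0,  v_rel·d = -24 < 0  ⇒  outside

inside=no margin=-7484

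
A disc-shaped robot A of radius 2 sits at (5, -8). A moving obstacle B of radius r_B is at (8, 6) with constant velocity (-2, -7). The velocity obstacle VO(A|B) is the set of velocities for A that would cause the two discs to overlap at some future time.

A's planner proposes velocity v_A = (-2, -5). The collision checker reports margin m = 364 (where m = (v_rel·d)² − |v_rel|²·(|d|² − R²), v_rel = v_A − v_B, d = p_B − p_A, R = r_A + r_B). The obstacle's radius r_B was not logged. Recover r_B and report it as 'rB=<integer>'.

m = 364
d = (3, 14);  v_rel = (0, 2),  |v_rel|² = 4
v_rel×d = (0)·(14) − (2)·(3) = -6
since m = R²·4 − (-6)²:  R² = (36 + 364) / 4 = 100
R = √100 = 10  ⇒  r_B = 10 − 2 = 8

rB=8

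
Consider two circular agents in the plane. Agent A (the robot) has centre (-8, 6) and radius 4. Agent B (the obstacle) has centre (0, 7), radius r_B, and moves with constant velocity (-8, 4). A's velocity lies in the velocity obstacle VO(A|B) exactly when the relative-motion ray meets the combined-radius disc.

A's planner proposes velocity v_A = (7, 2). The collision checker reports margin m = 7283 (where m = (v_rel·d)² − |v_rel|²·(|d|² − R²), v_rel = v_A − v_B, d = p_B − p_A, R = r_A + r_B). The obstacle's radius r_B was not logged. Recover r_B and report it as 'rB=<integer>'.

m = 7283
d = (8, 1);  v_rel = (15, -2),  |v_rel|² = 229
v_rel×d = (15)·(1) − (-2)·(8) = 31
since m = R²·229 − 31²:  R² = (961 + 7283) / 229 = 36
R = √36 = 6  ⇒  r_B = 6 − 4 = 2

rB=2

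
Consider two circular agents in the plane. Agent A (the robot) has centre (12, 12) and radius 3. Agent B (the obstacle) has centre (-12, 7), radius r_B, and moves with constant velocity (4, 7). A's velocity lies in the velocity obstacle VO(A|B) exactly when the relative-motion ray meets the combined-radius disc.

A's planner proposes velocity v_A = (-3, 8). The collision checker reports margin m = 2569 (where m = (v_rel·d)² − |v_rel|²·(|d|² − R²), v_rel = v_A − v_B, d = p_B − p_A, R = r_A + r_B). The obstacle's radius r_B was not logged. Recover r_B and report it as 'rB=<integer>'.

m = 2569
d = (-24, -5);  v_rel = (-7, 1),  |v_rel|² = 50
v_rel×d = (-7)·(-5) − (1)·(-24) = 59
since m = R²·50 − 59²:  R² = (3481 + 2569) / 50 = 121
R = √121 = 11  ⇒  r_B = 11 − 3 = 8

rB=8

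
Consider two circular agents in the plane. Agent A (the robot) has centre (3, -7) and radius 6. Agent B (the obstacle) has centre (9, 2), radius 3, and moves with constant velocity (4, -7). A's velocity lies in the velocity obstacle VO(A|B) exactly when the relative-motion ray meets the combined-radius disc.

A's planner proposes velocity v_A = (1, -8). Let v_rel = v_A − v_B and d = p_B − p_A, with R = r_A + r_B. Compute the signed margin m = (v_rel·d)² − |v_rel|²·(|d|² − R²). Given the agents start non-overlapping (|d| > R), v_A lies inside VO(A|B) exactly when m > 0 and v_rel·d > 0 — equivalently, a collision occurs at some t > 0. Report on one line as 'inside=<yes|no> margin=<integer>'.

d = (6, 9),  |d|² = 117;  R = 6+3 = 9,  c = 117−9² = 36
v_rel = (-3, -1),  |v_rel|² = 10;  v_rel·d = (-3)·(6) + (-1)·(9) = -27
10·t² + 54·t + 36 = 0  ⇒  m = (-27)² − 10·36 = 369
m = 369 > 0,  v_rel·d = -27 < 0  ⇒  outside

inside=no margin=369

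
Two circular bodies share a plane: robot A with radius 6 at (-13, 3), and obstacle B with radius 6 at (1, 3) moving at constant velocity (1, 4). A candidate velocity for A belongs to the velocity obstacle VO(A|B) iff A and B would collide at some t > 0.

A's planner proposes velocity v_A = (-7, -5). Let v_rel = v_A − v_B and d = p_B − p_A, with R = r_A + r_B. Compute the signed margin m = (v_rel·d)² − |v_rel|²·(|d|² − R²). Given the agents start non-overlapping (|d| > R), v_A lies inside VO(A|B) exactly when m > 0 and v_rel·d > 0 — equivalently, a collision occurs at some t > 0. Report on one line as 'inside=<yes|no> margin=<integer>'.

d = (14, 0),  |d|² = 196;  R = 6+6 = 12,  c = 196−12² = 52
v_rel = (-8, -9),  |v_rel|² = 145;  v_rel·d = (-8)·(14) + (-9)·(0) = -112
145·t² + 224·t + 52 = 0  ⇒  m = (-112)² − 145·52 = 5004
m = 5004 > 0,  v_rel·d = -112 < 0  ⇒  outside

inside=no margin=5004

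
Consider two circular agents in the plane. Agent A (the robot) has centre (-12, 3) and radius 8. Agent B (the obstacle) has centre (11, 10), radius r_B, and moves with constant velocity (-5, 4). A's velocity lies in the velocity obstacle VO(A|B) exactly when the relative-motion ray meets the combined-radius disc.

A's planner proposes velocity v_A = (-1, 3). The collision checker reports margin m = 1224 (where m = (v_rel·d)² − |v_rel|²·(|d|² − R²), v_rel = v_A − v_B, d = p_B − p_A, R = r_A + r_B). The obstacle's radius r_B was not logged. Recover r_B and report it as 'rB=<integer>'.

m = 1224
d = (23, 7);  v_rel = (4, -1),  |v_rel|² = 17
v_rel×d = (4)·(7) − (-1)·(23) = 51
since m = R²·17 − 51²:  R² = (2601 + 1224) / 17 = 225
R = √225 = 15  ⇒  r_B = 15 − 8 = 7

rB=7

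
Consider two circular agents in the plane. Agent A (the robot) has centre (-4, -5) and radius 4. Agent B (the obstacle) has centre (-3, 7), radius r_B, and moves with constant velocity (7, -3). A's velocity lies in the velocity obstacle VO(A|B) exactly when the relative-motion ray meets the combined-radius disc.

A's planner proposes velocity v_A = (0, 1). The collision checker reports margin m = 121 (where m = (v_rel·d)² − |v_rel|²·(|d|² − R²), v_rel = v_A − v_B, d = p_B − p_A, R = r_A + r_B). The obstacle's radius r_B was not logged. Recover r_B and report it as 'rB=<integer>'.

m = 121
d = (1, 12);  v_rel = (-7, 4),  |v_rel|² = 65
v_rel×d = (-7)·(12) − (4)·(1) = -88
since m = R²·65 − (-88)²:  R² = (7744 + 121) / 65 = 121
R = √121 = 11  ⇒  r_B = 11 − 4 = 7

rB=7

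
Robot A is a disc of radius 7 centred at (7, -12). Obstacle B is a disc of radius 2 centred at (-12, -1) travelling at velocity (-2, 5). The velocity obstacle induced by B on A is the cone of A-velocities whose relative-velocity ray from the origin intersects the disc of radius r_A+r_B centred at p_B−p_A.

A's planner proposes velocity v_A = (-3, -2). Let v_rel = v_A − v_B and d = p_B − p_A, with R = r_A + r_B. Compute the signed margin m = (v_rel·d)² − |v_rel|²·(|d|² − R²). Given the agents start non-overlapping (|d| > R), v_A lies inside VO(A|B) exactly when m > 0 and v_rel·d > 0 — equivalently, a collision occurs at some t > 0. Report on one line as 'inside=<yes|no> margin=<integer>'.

d = (-19, 11),  |d|² = 482;  R = 7+2 = 9,  c = 482−9² = 401
v_rel = (-1, -7),  |v_rel|² = 50;  v_rel·d = (-1)·(-19) + (-7)·(11) = -58
50·t² + 116·t + 401 = 0  ⇒  m = (-58)² − 50·401 = -16686
m = -16686 < 0,  v_rel·d = -58 < 0  ⇒  outside

inside=no margin=-16686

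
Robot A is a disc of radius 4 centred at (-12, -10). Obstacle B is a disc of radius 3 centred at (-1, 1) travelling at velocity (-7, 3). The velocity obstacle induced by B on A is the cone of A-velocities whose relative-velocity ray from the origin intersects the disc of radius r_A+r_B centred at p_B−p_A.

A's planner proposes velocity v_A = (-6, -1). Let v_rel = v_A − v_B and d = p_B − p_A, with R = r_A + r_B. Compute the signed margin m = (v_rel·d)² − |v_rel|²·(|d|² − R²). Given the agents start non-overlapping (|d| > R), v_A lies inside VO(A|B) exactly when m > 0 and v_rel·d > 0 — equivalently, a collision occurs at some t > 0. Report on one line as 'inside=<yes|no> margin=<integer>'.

d = (11, 11),  |d|² = 242;  R = 4+3 = 7,  c = 242−7² = 193
v_rel = (1, -4),  |v_rel|² = 17;  v_rel·d = (1)·(11) + (-4)·(11) = -33
17·t² + 66·t + 193 = 0  ⇒  m = (-33)² − 17·193 = -2192
m = -2192 < 0,  v_rel·d = -33 < 0  ⇒  outside

inside=no margin=-2192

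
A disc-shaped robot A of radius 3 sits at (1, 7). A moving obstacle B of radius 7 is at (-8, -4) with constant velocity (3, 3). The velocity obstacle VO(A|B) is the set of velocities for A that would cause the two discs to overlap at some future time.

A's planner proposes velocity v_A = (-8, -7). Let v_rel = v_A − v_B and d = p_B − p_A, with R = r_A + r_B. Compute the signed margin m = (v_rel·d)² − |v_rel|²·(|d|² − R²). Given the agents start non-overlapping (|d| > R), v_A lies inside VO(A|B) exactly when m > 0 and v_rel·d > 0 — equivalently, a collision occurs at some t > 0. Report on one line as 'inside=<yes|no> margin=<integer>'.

d = (-9, -11),  |d|² = 202;  R = 3+7 = 10,  c = 202−10² = 102
v_rel = (-11, -10),  |v_rel|² = 221;  v_rel·d = (-11)·(-9) + (-10)·(-11) = 209
221·t² − 418·t + 102 = 0  ⇒  m = 209² − 221·102 = 21139
m = 21139 > 0,  v_rel·d = 209 > 0  ⇒  inside

inside=yes margin=21139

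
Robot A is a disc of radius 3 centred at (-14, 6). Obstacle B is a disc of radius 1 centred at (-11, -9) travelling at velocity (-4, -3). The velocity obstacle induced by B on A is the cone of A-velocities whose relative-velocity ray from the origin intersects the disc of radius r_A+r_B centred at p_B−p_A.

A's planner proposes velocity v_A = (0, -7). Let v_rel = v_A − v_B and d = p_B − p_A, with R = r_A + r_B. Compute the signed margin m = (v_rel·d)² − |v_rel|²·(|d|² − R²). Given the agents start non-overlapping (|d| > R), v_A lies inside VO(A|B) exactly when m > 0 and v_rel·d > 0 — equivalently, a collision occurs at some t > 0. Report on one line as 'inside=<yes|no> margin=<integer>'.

d = (3, -15),  |d|² = 234;  R = 3+1 = 4,  c = 234−4² = 218
v_rel = (4, -4),  |v_rel|² = 32;  v_rel·d = (4)·(3) + (-4)·(-15) = 72
32·t² − 144·t + 218 = 0  ⇒  m = 72² − 32·218 = -1792
m = -1792 < 0,  v_rel·d = 72 > 0  ⇒  outside

inside=no margin=-1792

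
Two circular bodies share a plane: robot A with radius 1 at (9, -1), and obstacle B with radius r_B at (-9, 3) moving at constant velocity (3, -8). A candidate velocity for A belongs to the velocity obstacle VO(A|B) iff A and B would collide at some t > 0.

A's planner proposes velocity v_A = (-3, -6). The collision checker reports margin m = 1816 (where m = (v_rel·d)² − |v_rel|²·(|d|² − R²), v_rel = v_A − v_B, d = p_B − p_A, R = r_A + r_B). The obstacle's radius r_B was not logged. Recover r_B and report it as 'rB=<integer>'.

m = 1816
d = (-18, 4);  v_rel = (-6, 2),  |v_rel|² = 40
v_rel×d = (-6)·(4) − (2)·(-18) = 12
since m = R²·40 − 12²:  R² = (144 + 1816) / 40 = 49
R = √49 = 7  ⇒  r_B = 7 − 1 = 6

rB=6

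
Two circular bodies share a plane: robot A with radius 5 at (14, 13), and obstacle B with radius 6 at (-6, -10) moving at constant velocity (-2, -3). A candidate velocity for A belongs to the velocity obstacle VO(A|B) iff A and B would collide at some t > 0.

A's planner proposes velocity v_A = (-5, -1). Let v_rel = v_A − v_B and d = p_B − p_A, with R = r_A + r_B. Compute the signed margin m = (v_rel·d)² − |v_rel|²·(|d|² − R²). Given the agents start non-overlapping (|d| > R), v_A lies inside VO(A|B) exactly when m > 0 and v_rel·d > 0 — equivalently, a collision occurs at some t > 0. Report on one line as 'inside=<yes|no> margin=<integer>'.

d = (-20, -23),  |d|² = 929;  R = 5+6 = 11,  c = 929−11² = 808
v_rel = (-3, 2),  |v_rel|² = 13;  v_rel·d = (-3)·(-20) + (2)·(-23) = 14
13·t² − 28·t + 808 = 0  ⇒  m = 14² − 13·808 = -10308
m = -10308 < 0,  v_rel·d = 14 > 0  ⇒  outside

inside=no margin=-10308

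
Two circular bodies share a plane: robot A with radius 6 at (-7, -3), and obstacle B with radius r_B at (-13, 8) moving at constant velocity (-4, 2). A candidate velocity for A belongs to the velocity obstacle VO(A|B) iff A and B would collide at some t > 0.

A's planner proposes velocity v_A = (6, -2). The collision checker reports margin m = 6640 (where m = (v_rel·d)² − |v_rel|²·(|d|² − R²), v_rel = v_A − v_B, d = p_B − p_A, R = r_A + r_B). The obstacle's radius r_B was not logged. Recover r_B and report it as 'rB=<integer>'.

m = 6640
d = (-6, 11);  v_rel = (10, -4),  |v_rel|² = 116
v_rel×d = (10)·(11) − (-4)·(-6) = 86
since m = R²·116 − 86²:  R² = (7396 + 6640) / 116 = 121
R = √121 = 11  ⇒  r_B = 11 − 6 = 5

rB=5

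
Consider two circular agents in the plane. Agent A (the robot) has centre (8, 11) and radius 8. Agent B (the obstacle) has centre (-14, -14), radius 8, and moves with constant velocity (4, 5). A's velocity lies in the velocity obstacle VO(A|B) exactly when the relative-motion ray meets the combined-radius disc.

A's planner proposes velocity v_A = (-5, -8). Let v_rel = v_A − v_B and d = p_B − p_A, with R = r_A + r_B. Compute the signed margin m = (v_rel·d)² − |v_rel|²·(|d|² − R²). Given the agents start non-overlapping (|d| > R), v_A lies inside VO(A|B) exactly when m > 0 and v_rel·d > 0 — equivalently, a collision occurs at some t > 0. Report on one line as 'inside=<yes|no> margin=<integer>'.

d = (-22, -25),  |d|² = 1109;  R = 8+8 = 16,  c = 1109−16² = 853
v_rel = (-9, -13),  |v_rel|² = 250;  v_rel·d = (-9)·(-22) + (-13)·(-25) = 523
250·t² − 1046·t + 853 = 0  ⇒  m = 523² − 250·853 = 60279
m = 60279 > 0,  v_rel·d = 523 > 0  ⇒  inside

inside=yes margin=60279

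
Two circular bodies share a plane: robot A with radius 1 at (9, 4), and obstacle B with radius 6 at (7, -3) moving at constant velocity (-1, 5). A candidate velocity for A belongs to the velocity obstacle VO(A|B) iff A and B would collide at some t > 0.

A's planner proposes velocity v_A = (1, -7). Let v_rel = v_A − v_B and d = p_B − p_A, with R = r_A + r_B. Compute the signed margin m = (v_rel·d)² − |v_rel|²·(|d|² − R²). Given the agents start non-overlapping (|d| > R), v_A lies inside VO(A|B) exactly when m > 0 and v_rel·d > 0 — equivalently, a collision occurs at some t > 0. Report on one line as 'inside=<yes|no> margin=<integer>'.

d = (-2, -7),  |d|² = 53;  R = 1+6 = 7,  c = 53−7² = 4
v_rel = (2, -12),  |v_rel|² = 148;  v_rel·d = (2)·(-2) + (-12)·(-7) = 80
148·t² − 160·t + 4 = 0  ⇒  m = 80² − 148·4 = 5808
m = 5808 > 0,  v_rel·d = 80 > 0  ⇒  inside

inside=yes margin=5808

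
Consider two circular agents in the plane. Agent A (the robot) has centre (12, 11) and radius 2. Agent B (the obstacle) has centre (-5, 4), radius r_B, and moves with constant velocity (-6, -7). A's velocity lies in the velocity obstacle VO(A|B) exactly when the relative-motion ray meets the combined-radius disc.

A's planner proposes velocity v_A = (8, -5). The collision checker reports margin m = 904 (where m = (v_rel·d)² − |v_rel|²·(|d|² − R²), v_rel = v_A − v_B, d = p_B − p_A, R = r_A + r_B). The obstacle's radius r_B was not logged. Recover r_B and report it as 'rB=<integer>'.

m = 904
d = (-17, -7);  v_rel = (14, 2),  |v_rel|² = 200
v_rel×d = (14)·(-7) − (2)·(-17) = -64
since m = R²·200 − (-64)²:  R² = (4096 + 904) / 200 = 25
R = √25 = 5  ⇒  r_B = 5 − 2 = 3

rB=3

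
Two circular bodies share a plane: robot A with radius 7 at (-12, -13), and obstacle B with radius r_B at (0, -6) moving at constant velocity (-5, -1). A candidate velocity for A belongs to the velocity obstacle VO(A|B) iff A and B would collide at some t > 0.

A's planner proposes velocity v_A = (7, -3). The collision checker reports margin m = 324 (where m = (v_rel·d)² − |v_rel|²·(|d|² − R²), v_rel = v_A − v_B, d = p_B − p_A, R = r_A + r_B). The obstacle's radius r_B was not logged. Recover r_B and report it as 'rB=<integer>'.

m = 324
d = (12, 7);  v_rel = (12, -2),  |v_rel|² = 148
v_rel×d = (12)·(7) − (-2)·(12) = 108
since m = R²·148 − 108²:  R² = (11664 + 324) / 148 = 81
R = √81 = 9  ⇒  r_B = 9 − 7 = 2

rB=2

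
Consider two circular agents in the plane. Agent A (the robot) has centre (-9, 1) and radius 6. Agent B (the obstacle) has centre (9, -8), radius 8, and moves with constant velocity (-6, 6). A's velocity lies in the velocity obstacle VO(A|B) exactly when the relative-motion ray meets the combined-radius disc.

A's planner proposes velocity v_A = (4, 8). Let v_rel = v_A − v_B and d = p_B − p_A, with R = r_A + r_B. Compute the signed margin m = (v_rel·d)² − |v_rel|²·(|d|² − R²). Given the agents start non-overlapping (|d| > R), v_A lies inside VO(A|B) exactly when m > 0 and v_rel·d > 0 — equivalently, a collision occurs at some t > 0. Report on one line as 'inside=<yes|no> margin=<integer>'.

d = (18, -9),  |d|² = 405;  R = 6+8 = 14,  c = 405−14² = 209
v_rel = (10, 2),  |v_rel|² = 104;  v_rel·d = (10)·(18) + (2)·(-9) = 162
104·t² − 324·t + 209 = 0  ⇒  m = 162² − 104·209 = 4508
m = 4508 > 0,  v_rel·d = 162 > 0  ⇒  inside

inside=yes margin=4508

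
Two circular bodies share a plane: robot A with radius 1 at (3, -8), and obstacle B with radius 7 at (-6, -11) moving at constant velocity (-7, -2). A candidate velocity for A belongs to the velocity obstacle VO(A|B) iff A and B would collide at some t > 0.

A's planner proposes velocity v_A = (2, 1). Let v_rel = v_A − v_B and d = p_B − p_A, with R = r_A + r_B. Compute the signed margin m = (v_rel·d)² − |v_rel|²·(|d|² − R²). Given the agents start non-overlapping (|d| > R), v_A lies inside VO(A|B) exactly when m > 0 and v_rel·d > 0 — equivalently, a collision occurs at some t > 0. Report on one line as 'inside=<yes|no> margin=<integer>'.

d = (-9, -3),  |d|² = 90;  R = 1+7 = 8,  c = 90−8² = 26
v_rel = (9, 3),  |v_rel|² = 90;  v_rel·d = (9)·(-9) + (3)·(-3) = -90
90·t² + 180·t + 26 = 0  ⇒  m = (-90)² − 90·26 = 5760
m = 5760 > 0,  v_rel·d = -90 < 0  ⇒  outside

inside=no margin=5760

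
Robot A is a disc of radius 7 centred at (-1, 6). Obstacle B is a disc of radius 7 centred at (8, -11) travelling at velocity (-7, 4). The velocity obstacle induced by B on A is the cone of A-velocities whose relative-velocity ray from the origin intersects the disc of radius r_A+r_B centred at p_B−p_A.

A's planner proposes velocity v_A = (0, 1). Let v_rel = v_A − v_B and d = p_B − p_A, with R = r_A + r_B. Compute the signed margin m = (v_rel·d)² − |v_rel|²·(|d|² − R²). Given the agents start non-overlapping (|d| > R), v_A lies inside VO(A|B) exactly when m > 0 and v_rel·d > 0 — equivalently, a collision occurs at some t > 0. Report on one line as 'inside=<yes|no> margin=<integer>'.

d = (9, -17),  |d|² = 370;  R = 7+7 = 14,  c = 370−14² = 174
v_rel = (7, -3),  |v_rel|² = 58;  v_rel·d = (7)·(9) + (-3)·(-17) = 114
58·t² − 228·t + 174 = 0  ⇒  m = 114² − 58·174 = 2904
m = 2904 > 0,  v_rel·d = 114 > 0  ⇒  inside

inside=yes margin=2904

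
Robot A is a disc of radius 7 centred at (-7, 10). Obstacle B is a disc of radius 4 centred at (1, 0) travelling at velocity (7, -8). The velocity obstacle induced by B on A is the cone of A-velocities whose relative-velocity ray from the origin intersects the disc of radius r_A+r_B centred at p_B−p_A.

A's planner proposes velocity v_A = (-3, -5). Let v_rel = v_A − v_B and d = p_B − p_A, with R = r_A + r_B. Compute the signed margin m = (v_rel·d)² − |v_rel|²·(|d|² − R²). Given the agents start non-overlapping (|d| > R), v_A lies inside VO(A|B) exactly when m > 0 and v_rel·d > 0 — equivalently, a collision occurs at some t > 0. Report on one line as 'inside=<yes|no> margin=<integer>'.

d = (8, -10),  |d|² = 164;  R = 7+4 = 11,  c = 164−11² = 43
v_rel = (-10, 3),  |v_rel|² = 109;  v_rel·d = (-10)·(8) + (3)·(-10) = -110
109·t² + 220·t + 43 = 0  ⇒  m = (-110)² − 109·43 = 7413
m = 7413 > 0,  v_rel·d = -110 < 0  ⇒  outside

inside=no margin=7413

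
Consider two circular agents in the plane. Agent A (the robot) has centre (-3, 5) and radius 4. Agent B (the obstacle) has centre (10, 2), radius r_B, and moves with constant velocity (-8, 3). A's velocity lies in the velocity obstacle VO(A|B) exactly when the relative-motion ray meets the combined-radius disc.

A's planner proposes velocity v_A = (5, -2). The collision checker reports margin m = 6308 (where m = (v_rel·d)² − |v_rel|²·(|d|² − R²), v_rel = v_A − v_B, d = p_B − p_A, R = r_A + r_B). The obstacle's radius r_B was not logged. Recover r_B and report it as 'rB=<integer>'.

m = 6308
d = (13, -3);  v_rel = (13, -5),  |v_rel|² = 194
v_rel×d = (13)·(-3) − (-5)·(13) = 26
since m = R²·194 − 26²:  R² = (676 + 6308) / 194 = 36
R = √36 = 6  ⇒  r_B = 6 − 4 = 2

rB=2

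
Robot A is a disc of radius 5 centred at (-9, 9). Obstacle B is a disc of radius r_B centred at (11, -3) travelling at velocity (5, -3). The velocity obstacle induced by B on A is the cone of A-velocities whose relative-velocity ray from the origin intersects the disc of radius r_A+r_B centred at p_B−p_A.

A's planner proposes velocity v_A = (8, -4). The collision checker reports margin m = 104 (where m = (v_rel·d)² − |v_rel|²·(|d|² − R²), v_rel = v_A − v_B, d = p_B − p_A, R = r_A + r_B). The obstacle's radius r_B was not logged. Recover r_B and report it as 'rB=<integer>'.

m = 104
d = (20, -12);  v_rel = (3, -1),  |v_rel|² = 10
v_rel×d = (3)·(-12) − (-1)·(20) = -16
since m = R²·10 − (-16)²:  R² = (256 + 104) / 10 = 36
R = √36 = 6  ⇒  r_B = 6 − 5 = 1

rB=1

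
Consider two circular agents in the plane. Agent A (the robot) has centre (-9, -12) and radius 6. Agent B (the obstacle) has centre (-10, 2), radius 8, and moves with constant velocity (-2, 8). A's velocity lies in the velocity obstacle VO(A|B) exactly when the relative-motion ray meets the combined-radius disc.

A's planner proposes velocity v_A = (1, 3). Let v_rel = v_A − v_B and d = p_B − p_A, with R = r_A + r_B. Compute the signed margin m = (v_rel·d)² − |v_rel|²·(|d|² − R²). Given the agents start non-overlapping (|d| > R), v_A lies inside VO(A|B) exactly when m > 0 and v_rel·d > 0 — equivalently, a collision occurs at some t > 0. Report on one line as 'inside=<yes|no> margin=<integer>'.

d = (-1, 14),  |d|² = 197;  R = 6+8 = 14,  c = 197−14² = 1
v_rel = (3, -5),  |v_rel|² = 34;  v_rel·d = (3)·(-1) + (-5)·(14) = -73
34·t² + 146·t + 1 = 0  ⇒  m = (-73)² − 34·1 = 5295
m = 5295 > 0,  v_rel·d = -73 < 0  ⇒  outside

inside=no margin=5295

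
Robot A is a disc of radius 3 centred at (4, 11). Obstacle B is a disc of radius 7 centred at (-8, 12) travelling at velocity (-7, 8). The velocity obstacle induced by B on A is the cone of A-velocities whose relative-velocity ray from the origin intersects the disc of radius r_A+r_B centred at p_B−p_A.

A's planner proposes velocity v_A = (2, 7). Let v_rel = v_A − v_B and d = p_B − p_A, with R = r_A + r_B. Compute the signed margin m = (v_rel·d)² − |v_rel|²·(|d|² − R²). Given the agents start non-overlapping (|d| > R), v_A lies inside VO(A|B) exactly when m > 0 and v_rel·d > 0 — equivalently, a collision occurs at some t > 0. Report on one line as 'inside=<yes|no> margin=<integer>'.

d = (-12, 1),  |d|² = 145;  R = 3+7 = 10,  c = 145−10² = 45
v_rel = (9, -1),  |v_rel|² = 82;  v_rel·d = (9)·(-12) + (-1)·(1) = -109
82·t² + 218·t + 45 = 0  ⇒  m = (-109)² − 82·45 = 8191
m = 8191 > 0,  v_rel·d = -109 < 0  ⇒  outside

inside=no margin=8191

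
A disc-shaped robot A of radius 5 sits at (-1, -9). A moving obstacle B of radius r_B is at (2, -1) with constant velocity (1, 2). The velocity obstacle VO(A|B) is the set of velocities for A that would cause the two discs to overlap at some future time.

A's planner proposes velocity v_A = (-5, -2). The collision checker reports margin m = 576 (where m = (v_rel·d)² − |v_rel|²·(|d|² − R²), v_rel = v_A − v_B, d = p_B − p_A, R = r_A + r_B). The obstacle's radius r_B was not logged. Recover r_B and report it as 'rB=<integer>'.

m = 576
d = (3, 8);  v_rel = (-6, -4),  |v_rel|² = 52
v_rel×d = (-6)·(8) − (-4)·(3) = -36
since m = R²·52 − (-36)²:  R² = (1296 + 576) / 52 = 36
R = √36 = 6  ⇒  r_B = 6 − 5 = 1

rB=1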